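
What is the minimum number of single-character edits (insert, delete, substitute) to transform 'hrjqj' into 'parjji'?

Let D[i][j] be the edit distance between the first i characters of 'hrjqj' and the first j characters of 'parjji', with D[i][0] = i, D[0][j] = j, and D[i][j] = D[i-1][j-1] if the characters match, else 1 + min(D[i-1][j], D[i][j-1], D[i-1][j-1]). Filling the table (rows: prefixes of 'hrjqj', columns: prefixes of 'parjji'):
     ε  p  a  r  j  j  i
  ε  0  1  2  3  4  5  6
  h  1  1  2  3  4  5  6
  r  2  2  2  2  3  4  5
  j  3  3  3  3  2  3  4
  q  4  4  4  4  3  3  4
  j  5  5  5  5  4  3  4
The bottom-right entry gives D[5][6] = 4, so no sequence of fewer than 4 edits works. Backtracking through the table gives one optimal edit sequence (4 edits):
  hrjqj → phrjqj (ins p @1)
  phrjqj → parjqj (sub h→a @2)
  parjqj → parjjj (sub q→j @5)
  parjjj → parjji (sub j→i @6)
Edit distance = 4.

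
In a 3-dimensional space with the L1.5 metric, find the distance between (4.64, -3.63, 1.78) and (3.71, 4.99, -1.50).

(Σ|x_i - y_i|^1.5)^(1/1.5) = (|4.64 - 3.71|^1.5 + |-3.63 - 4.99|^1.5 + |1.78 - (-1.5)|^1.5)^(1/1.5)
= (0.93^1.5 + 8.62^1.5 + 3.28^1.5)^(1/1.5) ≈ (0.8969 + 25.3082 + 5.9403)^(1/1.5) = (32.1454)^(1/1.5) ≈ 10.1099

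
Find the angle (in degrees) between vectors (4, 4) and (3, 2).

With u = (4, 4), v = (3, 2):
u·v = 4·3 + 4·2 = 12 + 8 = 20.
|u| = √(4² + 4²) = √32, |v| = √(3² + 2²) = √13, so |u||v| = √(32·13) = √416.
cos θ = (u·v)/(|u||v|) = 20/√416 ≈ 0.980581
θ = arccos(0.980581) ≈ 11.31°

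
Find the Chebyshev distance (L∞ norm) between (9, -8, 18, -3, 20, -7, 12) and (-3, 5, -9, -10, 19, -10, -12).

max(|x_i - y_i|) = max(|9 - (-3)|, |-8 - 5|, |18 - (-9)|, |-3 - (-10)|, |20 - 19|, |-7 - (-10)|, |12 - (-12)|) = max(12, 13, 27, 7, 1, 3, 24) = 27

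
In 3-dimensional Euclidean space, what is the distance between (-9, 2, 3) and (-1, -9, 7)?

√(Σ(x_i - y_i)²) = √((-9 - (-1))² + (2 - (-9))² + (3 - 7)²)
= √((-8)² + 11² + (-4)²) = √(64 + 121 + 16) = √201 ≈ 14.1774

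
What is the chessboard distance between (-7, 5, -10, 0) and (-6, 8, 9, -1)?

max(|x_i - y_i|) = max(|-7 - (-6)|, |5 - 8|, |-10 - 9|, |0 - (-1)|) = max(1, 3, 19, 1) = 19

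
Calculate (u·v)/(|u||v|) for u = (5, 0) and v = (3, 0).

With u = (5, 0), v = (3, 0):
u·v = 5·3 + 0·0 = 15 + 0 = 15.
|u| = √(5² + 0²) = √25, |v| = √(3² + 0²) = √9, so |u||v| = √(25·9) = √225 = 15.
cos θ = (u·v)/(|u||v|) = 15/15 = 1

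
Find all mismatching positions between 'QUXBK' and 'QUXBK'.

Differing positions: none. Hamming distance = 0.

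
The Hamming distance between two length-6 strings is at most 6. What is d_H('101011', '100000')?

Differing positions: 3, 5, 6. Hamming distance = 3. The maximum possible Hamming distance for length-6 strings is 6, so d_H/6 = 3/6 = 0.5.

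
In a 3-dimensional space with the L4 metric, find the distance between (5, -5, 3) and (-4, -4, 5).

(Σ|x_i - y_i|^4)^(1/4) = (|5 - (-4)|^4 + |-5 - (-4)|^4 + |3 - 5|^4)^(1/4)
= (9^4 + 1^4 + 2^4)^(1/4) = (6561 + 1 + 16)^(1/4) = (6578)^(1/4) ≈ 9.0058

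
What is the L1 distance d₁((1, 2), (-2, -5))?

Σ|x_i - y_i| = |1 - (-2)| + |2 - (-5)| = 3 + 7 = 10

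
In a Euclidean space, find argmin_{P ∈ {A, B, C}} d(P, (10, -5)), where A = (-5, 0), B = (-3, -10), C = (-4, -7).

Distances: d(A) ≈ 15.8114, d(B) ≈ 13.9284, d(C) ≈ 14.1421. Nearest: B = (-3, -10) with distance 13.9284.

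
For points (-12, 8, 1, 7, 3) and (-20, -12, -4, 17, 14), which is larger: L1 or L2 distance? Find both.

L1 = |-12 - (-20)| + |8 - (-12)| + |1 - (-4)| + |7 - 17| + |3 - 14| = 8 + 20 + 5 + 10 + 11 = 54
L2 = √(8² + 20² + 5² + 10² + 11²) = √710 ≈ 26.6458
L1 ≥ L2 always (equality iff movement is along one axis); L1 > L2 here.
Ratio L1/L2 = 54/√710 ≈ 2.0266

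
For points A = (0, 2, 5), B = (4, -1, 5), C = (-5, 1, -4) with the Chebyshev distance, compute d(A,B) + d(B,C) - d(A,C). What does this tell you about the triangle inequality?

d(A,B) = max(4, 3, 0) = 4, d(B,C) = max(9, 2, 9) = 9, d(A,C) = max(5, 1, 9) = 9.
d(A,B) + d(B,C) - d(A,C) = 4 + 9 - 9 = 13 - 9 = 4. This is ≥ 0, so the triangle inequality holds for these points.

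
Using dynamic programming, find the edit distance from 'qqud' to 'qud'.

Let D[i][j] be the edit distance between the first i characters of 'qqud' and the first j characters of 'qud', with D[i][0] = i, D[0][j] = j, and D[i][j] = D[i-1][j-1] if the characters match, else 1 + min(D[i-1][j], D[i][j-1], D[i-1][j-1]). Filling the table (rows: prefixes of 'qqud', columns: prefixes of 'qud'):
     ε  q  u  d
  ε  0  1  2  3
  q  1  0  1  2
  q  2  1  1  2
  u  3  2  1  2
  d  4  3  2  1
The bottom-right entry gives D[4][3] = 1, so no sequence of fewer than 1 edit works. Backtracking through the table gives one optimal edit sequence (1 edit):
  qqud → qud (del q @1)
Edit distance = 1.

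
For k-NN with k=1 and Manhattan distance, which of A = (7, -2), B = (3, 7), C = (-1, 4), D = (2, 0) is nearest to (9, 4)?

Distances: d(A) = 8, d(B) = 9, d(C) = 10, d(D) = 11. Nearest: A = (7, -2) with distance 8.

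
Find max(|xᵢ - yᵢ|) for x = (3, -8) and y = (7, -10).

max(|x_i - y_i|) = max(|3 - 7|, |-8 - (-10)|) = max(4, 2) = 4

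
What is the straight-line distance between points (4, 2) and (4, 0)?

√(Σ(x_i - y_i)²) = √((4 - 4)² + (2 - 0)²)
= √(0² + 2²) = √(0 + 4) = √4 = 2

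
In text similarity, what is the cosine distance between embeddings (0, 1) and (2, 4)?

With u = (0, 1), v = (2, 4):
u·v = 0·2 + 1·4 = 0 + 4 = 4.
|u| = √(0² + 1²) = √1, |v| = √(2² + 4²) = √20, so |u||v| = √(1·20) = √20.
cos θ = (u·v)/(|u||v|) = 4/√20 ≈ 0.8944
Cosine distance = 1 - cos θ ≈ 1 - 0.8944 = 0.1056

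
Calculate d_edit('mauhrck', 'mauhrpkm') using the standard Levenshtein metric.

Let D[i][j] be the edit distance between the first i characters of 'mauhrck' and the first j characters of 'mauhrpkm', with D[i][0] = i, D[0][j] = j, and D[i][j] = D[i-1][j-1] if the characters match, else 1 + min(D[i-1][j], D[i][j-1], D[i-1][j-1]). Filling the table (rows: prefixes of 'mauhrck', columns: prefixes of 'mauhrpkm'):
     ε  m  a  u  h  r  p  k  m
  ε  0  1  2  3  4  5  6  7  8
  m  1  0  1  2  3  4  5  6  7
  a  2  1  0  1  2  3  4  5  6
  u  3  2  1  0  1  2  3  4  5
  h  4  3  2  1  0  1  2  3  4
  r  5  4  3  2  1  0  1  2  3
  c  6  5  4  3  2  1  1  2  3
  k  7  6  5  4  3  2  2  1  2
The bottom-right entry gives D[7][8] = 2, so no sequence of fewer than 2 edits works. Backtracking through the table gives one optimal edit sequence (2 edits):
  mauhrck → mauhrpk (sub c→p @6)
  mauhrpk → mauhrpkm (ins m @8)
Edit distance = 2.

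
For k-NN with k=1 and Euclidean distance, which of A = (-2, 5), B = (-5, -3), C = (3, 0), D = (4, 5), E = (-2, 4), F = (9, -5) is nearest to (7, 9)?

Distances: d(A) ≈ 9.8489, d(B) ≈ 16.9706, d(C) ≈ 9.8489, d(D) = 5, d(E) ≈ 10.2956, d(F) ≈ 14.1421. Nearest: D = (4, 5) with distance 5.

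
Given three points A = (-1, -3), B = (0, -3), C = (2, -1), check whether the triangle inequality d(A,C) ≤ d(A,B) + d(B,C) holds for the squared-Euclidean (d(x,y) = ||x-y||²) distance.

d(A,B) = 1² + 0² = 1, d(B,C) = 2² + 2² = 8, d(A,C) = 3² + 2² = 13.
d(A,C) = 13 > 1 + 8 = 9. Triangle inequality is VIOLATED. (Squared-Euclidean is not a metric — this is a counterexample.)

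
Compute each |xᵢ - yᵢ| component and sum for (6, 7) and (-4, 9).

Σ|x_i - y_i| = |6 - (-4)| + |7 - 9| = 10 + 2 = 12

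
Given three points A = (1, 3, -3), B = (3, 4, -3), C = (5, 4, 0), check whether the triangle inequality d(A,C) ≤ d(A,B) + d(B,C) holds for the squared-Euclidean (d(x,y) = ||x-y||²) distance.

d(A,B) = 2² + 1² + 0² = 5, d(B,C) = 2² + 0² + 3² = 13, d(A,C) = 4² + 1² + 3² = 26.
d(A,C) = 26 > 5 + 13 = 18. Triangle inequality is VIOLATED. (Squared-Euclidean is not a metric — this is a counterexample.)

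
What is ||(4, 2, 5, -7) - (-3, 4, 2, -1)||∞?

max(|x_i - y_i|) = max(|4 - (-3)|, |2 - 4|, |5 - 2|, |-7 - (-1)|) = max(7, 2, 3, 6) = 7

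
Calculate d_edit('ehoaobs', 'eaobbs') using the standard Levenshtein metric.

Let D[i][j] be the edit distance between the first i characters of 'ehoaobs' and the first j characters of 'eaobbs', with D[i][0] = i, D[0][j] = j, and D[i][j] = D[i-1][j-1] if the characters match, else 1 + min(D[i-1][j], D[i][j-1], D[i-1][j-1]). Filling the table (rows: prefixes of 'ehoaobs', columns: prefixes of 'eaobbs'):
     ε  e  a  o  b  b  s
  ε  0  1  2  3  4  5  6
  e  1  0  1  2  3  4  5
  h  2  1  1  2  3  4  5
  o  3  2  2  1  2  3  4
  a  4  3  2  2  2  3  4
  o  5  4  3  2  3  3  4
  b  6  5  4  3  2  3  4
  s  7  6  5  4  3  3  3
The bottom-right entry gives D[7][6] = 3, so no sequence of fewer than 3 edits works. Backtracking through the table gives one optimal edit sequence (3 edits):
  ehoaobs → eaoaobs (sub h→a @2)
  eaoaobs → eaoobs (del a @4)
  eaoobs → eaobbs (sub o→b @4)
Edit distance = 3.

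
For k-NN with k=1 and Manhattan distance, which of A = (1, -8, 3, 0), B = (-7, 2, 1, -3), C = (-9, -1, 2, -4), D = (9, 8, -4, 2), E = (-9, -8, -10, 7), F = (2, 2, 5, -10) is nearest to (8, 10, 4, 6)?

Distances: d(A) = 32, d(B) = 35, d(C) = 40, d(D) = 15, d(E) = 50, d(F) = 31. Nearest: D = (9, 8, -4, 2) with distance 15.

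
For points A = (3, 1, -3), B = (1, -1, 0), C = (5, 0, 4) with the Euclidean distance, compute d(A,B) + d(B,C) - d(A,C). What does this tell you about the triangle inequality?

d(A,B) = √(2² + 2² + 3²) = √17 ≈ 4.1231, d(B,C) = √(4² + 1² + 4²) = √33 ≈ 5.7446, d(A,C) = √(2² + 1² + 7²) = √54 ≈ 7.3485.
d(A,B) + d(B,C) - d(A,C) = 4.1231 + 5.7446 - 7.3485 = 9.8677 - 7.3485 = 2.5192 (to 4 decimal places). This is ≥ 0, so the triangle inequality holds for these points.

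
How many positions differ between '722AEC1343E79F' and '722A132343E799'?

Differing positions: 5, 6, 7, 14. Hamming distance = 4.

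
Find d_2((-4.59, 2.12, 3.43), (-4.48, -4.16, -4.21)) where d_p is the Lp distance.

(Σ|x_i - y_i|^2)^(1/2) = (|-4.59 - (-4.48)|^2 + |2.12 - (-4.16)|^2 + |3.43 - (-4.21)|^2)^(1/2)
= (0.11^2 + 6.28^2 + 7.64^2)^(1/2) = (0.0121 + 39.4384 + 58.3696)^(1/2) = (97.8201)^(1/2) ≈ 9.8904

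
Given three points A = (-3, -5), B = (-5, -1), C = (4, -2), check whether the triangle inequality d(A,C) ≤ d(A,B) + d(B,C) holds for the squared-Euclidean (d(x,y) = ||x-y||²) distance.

d(A,B) = 2² + 4² = 20, d(B,C) = 9² + 1² = 82, d(A,C) = 7² + 3² = 58.
d(A,C) = 58 ≤ 20 + 82 = 102. Triangle inequality is satisfied.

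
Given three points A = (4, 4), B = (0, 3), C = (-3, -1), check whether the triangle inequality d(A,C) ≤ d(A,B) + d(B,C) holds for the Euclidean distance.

d(A,B) = √(4² + 1²) = √17 ≈ 4.1231, d(B,C) = √(3² + 4²) = √25 = 5, d(A,C) = √(7² + 5²) = √74 ≈ 8.6023.
d(A,C) ≈ 8.6023 ≤ 4.1231 + 5 = 9.1231. Triangle inequality is satisfied.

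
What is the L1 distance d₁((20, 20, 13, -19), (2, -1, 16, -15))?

Σ|x_i - y_i| = |20 - 2| + |20 - (-1)| + |13 - 16| + |-19 - (-15)| = 18 + 21 + 3 + 4 = 46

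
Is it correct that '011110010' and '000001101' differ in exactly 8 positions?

Differing positions: 2, 3, 4, 5, 6, 7, 8, 9. Hamming distance = 8, so the claim is true.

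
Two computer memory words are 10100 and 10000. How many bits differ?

Differing positions: 3. Hamming distance = 1.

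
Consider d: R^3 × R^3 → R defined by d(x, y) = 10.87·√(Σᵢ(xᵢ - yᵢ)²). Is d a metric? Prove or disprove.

Yes. The L2 (Euclidean) norm induces a metric on R^3, and multiplying a metric by a positive constant 10.87 > 0 preserves all four axioms: non-negativity (10.87·||x-y|| ≥ 0), identity (10.87·||x-y|| = 0 ⟺ ||x-y|| = 0 ⟺ x = y), symmetry (||x-y|| = ||y-x||), and the triangle inequality (10.87·||x-z|| ≤ 10.87·||x-y|| + 10.87·||y-z||). So d is a metric.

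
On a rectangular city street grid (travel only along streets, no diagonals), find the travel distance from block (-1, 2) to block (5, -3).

Σ|x_i - y_i| = |-1 - 5| + |2 - (-3)| = 6 + 5 = 11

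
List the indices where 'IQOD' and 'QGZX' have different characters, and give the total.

Differing positions: 1, 2, 3, 4. Hamming distance = 4.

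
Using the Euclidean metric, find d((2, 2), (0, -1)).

√(Σ(x_i - y_i)²) = √((2 - 0)² + (2 - (-1))²)
= √(2² + 3²) = √(4 + 9) = √13 ≈ 3.6056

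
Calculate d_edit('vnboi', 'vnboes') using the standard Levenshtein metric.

Let D[i][j] be the edit distance between the first i characters of 'vnboi' and the first j characters of 'vnboes', with D[i][0] = i, D[0][j] = j, and D[i][j] = D[i-1][j-1] if the characters match, else 1 + min(D[i-1][j], D[i][j-1], D[i-1][j-1]). Filling the table (rows: prefixes of 'vnboi', columns: prefixes of 'vnboes'):
     ε  v  n  b  o  e  s
  ε  0  1  2  3  4  5  6
  v  1  0  1  2  3  4  5
  n  2  1  0  1  2  3  4
  b  3  2  1  0  1  2  3
  o  4  3  2  1  0  1  2
  i  5  4  3  2  1  1  2
The bottom-right entry gives D[5][6] = 2, so no sequence of fewer than 2 edits works. Backtracking through the table gives one optimal edit sequence (2 edits):
  vnboi → vnboei (ins e @5)
  vnboei → vnboes (sub i→s @6)
Edit distance = 2.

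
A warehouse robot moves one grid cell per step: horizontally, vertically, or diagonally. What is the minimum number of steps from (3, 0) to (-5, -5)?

max(|x_i - y_i|) = max(|3 - (-5)|, |0 - (-5)|) = max(8, 5) = 8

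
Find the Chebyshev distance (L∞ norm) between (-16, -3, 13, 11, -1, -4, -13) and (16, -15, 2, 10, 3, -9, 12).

max(|x_i - y_i|) = max(|-16 - 16|, |-3 - (-15)|, |13 - 2|, |11 - 10|, |-1 - 3|, |-4 - (-9)|, |-13 - 12|) = max(32, 12, 11, 1, 4, 5, 25) = 32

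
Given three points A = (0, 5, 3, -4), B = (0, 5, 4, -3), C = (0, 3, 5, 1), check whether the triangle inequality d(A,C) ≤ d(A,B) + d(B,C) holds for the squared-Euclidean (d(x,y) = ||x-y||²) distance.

d(A,B) = 0² + 0² + 1² + 1² = 2, d(B,C) = 0² + 2² + 1² + 4² = 21, d(A,C) = 0² + 2² + 2² + 5² = 33.
d(A,C) = 33 > 2 + 21 = 23. Triangle inequality is VIOLATED. (Squared-Euclidean is not a metric — this is a counterexample.)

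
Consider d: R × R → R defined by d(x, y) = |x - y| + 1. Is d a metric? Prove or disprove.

No. d fails identity of indiscernibles (specifically d(x,x) = 0): d(2, 2) = |2 - 2| + 1 = 0 + 1 = 1 ≠ 0.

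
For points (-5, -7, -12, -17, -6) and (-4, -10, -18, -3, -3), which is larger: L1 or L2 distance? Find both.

L1 = |-5 - (-4)| + |-7 - (-10)| + |-12 - (-18)| + |-17 - (-3)| + |-6 - (-3)| = 1 + 3 + 6 + 14 + 3 = 27
L2 = √(1² + 3² + 6² + 14² + 3²) = √251 ≈ 15.843
L1 ≥ L2 always (equality iff movement is along one axis); L1 > L2 here.
Ratio L1/L2 = 27/√251 ≈ 1.7042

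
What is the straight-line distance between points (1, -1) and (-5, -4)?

√(Σ(x_i - y_i)²) = √((1 - (-5))² + (-1 - (-4))²)
= √(6² + 3²) = √(36 + 9) = √45 ≈ 6.7082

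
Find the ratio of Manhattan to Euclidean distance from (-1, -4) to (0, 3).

L1 = |-1 - 0| + |-4 - 3| = 1 + 7 = 8
L2 = √(1² + 7²) = √50 ≈ 7.0711
L1 ≥ L2 always (equality iff movement is along one axis); L1 > L2 here.
Ratio L1/L2 = 8/√50 ≈ 1.1314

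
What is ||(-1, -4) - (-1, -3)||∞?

max(|x_i - y_i|) = max(|-1 - (-1)|, |-4 - (-3)|) = max(0, 1) = 1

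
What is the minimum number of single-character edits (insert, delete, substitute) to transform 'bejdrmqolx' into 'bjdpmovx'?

Let D[i][j] be the edit distance between the first i characters of 'bejdrmqolx' and the first j characters of 'bjdpmovx', with D[i][0] = i, D[0][j] = j, and D[i][j] = D[i-1][j-1] if the characters match, else 1 + min(D[i-1][j], D[i][j-1], D[i-1][j-1]). Filling the table (rows: prefixes of 'bejdrmqolx', columns: prefixes of 'bjdpmovx'):
     ε  b  j  d  p  m  o  v  x
  ε  0  1  2  3  4  5  6  7  8
  b  1  0  1  2  3  4  5  6  7
  e  2  1  1  2  3  4  5  6  7
  j  3  2  1  2  3  4  5  6  7
  d  4  3  2  1  2  3  4  5  6
  r  5  4  3  2  2  3  4  5  6
  m  6  5  4  3  3  2  3  4  5
  q  7  6  5  4  4  3  3  4  5
  o  8  7  6  5  5  4  3  4  5
  l  9  8  7  6  6  5  4  4  5
  x 10  9  8  7  7  6  5  5  4
The bottom-right entry gives D[10][8] = 4, so no sequence of fewer than 4 edits works. Backtracking through the table gives one optimal edit sequence (4 edits):
  bejdrmqolx → bjdrmqolx (del e @2)
  bjdrmqolx → bjdpmqolx (sub r→p @4)
  bjdpmqolx → bjdpmolx (del q @6)
  bjdpmolx → bjdpmovx (sub l→v @7)
Edit distance = 4.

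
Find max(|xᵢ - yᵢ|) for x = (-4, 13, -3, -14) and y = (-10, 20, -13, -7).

max(|x_i - y_i|) = max(|-4 - (-10)|, |13 - 20|, |-3 - (-13)|, |-14 - (-7)|) = max(6, 7, 10, 7) = 10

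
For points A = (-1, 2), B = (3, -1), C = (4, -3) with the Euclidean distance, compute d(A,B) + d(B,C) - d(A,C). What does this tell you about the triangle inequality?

d(A,B) = √(4² + 3²) = √25 = 5, d(B,C) = √(1² + 2²) = √5 ≈ 2.2361, d(A,C) = √(5² + 5²) = √50 ≈ 7.0711.
d(A,B) + d(B,C) - d(A,C) = 5 + 2.2361 - 7.0711 = 7.2361 - 7.0711 = 0.165 (to 4 decimal places). This is ≥ 0, so the triangle inequality holds for these points.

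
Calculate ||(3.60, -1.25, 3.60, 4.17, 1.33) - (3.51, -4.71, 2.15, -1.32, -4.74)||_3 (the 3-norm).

(Σ|x_i - y_i|^3)^(1/3) = (|3.6 - 3.51|^3 + |-1.25 - (-4.71)|^3 + |3.6 - 2.15|^3 + |4.17 - (-1.32)|^3 + |1.33 - (-4.74)|^3)^(1/3)
= (0.09^3 + 3.46^3 + 1.45^3 + 5.49^3 + 6.07^3)^(1/3) ≈ (0.0007 + 41.4217 + 3.0486 + 165.4691 + 223.6485)^(1/3) = (433.5886)^(1/3) ≈ 7.5688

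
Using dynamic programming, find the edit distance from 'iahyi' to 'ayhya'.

Let D[i][j] be the edit distance between the first i characters of 'iahyi' and the first j characters of 'ayhya', with D[i][0] = i, D[0][j] = j, and D[i][j] = D[i-1][j-1] if the characters match, else 1 + min(D[i-1][j], D[i][j-1], D[i-1][j-1]). Filling the table (rows: prefixes of 'iahyi', columns: prefixes of 'ayhya'):
     ε  a  y  h  y  a
  ε  0  1  2  3  4  5
  i  1  1  2  3  4  5
  a  2  1  2  3  4  4
  h  3  2  2  2  3  4
  y  4  3  2  3  2  3
  i  5  4  3  3  3  3
The bottom-right entry gives D[5][5] = 3, so no sequence of fewer than 3 edits works. Backtracking through the table gives one optimal edit sequence (3 edits):
  iahyi → aahyi (sub i→a @1)
  aahyi → ayhyi (sub a→y @2)
  ayhyi → ayhya (sub i→a @5)
Edit distance = 3.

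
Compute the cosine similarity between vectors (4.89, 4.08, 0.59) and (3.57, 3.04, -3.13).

With u = (4.89, 4.08, 0.59), v = (3.57, 3.04, -3.13):
u·v = 4.89·3.57 + 4.08·3.04 + 0.59·(-3.13) = 17.4573 + 12.4032 + (-1.8467) = 28.0138.
|u| = √(4.89² + 4.08² + 0.59²) = √(23.9121 + 16.6464 + 0.3481) = √40.9066, |v| = √(3.57² + 3.04² + (-3.13)²) = √(12.7449 + 9.2416 + 9.7969) = √31.7834.
cos θ = (u·v)/(|u||v|) = 28.0138/(√40.9066·√31.7834) ≈ 0.7769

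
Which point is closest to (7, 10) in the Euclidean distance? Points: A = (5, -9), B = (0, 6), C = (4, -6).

Distances: d(A) ≈ 19.105, d(B) ≈ 8.0623, d(C) ≈ 16.2788. Nearest: B = (0, 6) with distance 8.0623.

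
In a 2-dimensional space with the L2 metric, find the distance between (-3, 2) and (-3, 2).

(Σ|x_i - y_i|^2)^(1/2) = (|-3 - (-3)|^2 + |2 - 2|^2)^(1/2)
= (0^2 + 0^2)^(1/2) = (0 + 0)^(1/2) = (0)^(1/2) = 0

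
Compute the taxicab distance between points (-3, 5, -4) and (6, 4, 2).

Σ|x_i - y_i| = |-3 - 6| + |5 - 4| + |-4 - 2| = 9 + 1 + 6 = 16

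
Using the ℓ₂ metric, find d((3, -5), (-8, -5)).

√(Σ(x_i - y_i)²) = √((3 - (-8))² + (-5 - (-5))²)
= √(11² + 0²) = √(121 + 0) = √121 = 11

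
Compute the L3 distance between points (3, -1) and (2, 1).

(Σ|x_i - y_i|^3)^(1/3) = (|3 - 2|^3 + |-1 - 1|^3)^(1/3)
= (1^3 + 2^3)^(1/3) = (1 + 8)^(1/3) = (9)^(1/3) ≈ 2.0801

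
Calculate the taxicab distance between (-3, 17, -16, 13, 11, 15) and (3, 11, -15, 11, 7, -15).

Σ|x_i - y_i| = |-3 - 3| + |17 - 11| + |-16 - (-15)| + |13 - 11| + |11 - 7| + |15 - (-15)| = 6 + 6 + 1 + 2 + 4 + 30 = 49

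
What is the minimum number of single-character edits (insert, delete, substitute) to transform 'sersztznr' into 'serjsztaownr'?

Let D[i][j] be the edit distance between the first i characters of 'sersztznr' and the first j characters of 'serjsztaownr', with D[i][0] = i, D[0][j] = j, and D[i][j] = D[i-1][j-1] if the characters match, else 1 + min(D[i-1][j], D[i][j-1], D[i-1][j-1]). Filling the table (rows: prefixes of 'sersztznr', columns: prefixes of 'serjsztaownr'):
     ε  s  e  r  j  s  z  t  a  o  w  n  r
  ε  0  1  2  3  4  5  6  7  8  9 10 11 12
  s  1  0  1  2  3  4  5  6  7  8  9 10 11
  e  2  1  0  1  2  3  4  5  6  7  8  9 10
  r  3  2  1  0  1  2  3  4  5  6  7  8  9
  s  4  3  2  1  1  1  2  3  4  5  6  7  8
  z  5  4  3  2  2  2  1  2  3  4  5  6  7
  t  6  5  4  3  3  3  2  1  2  3  4  5  6
  z  7  6  5  4  4  4  3  2  2  3  4  5  6
  n  8  7  6  5  5  5  4  3  3  3  4  4  5
  r  9  8  7  6  6  6  5  4  4  4  4  5  4
The bottom-right entry gives D[9][12] = 4, so no sequence of fewer than 4 edits works. Backtracking through the table gives one optimal edit sequence (4 edits):
  sersztznr → serjsztznr (ins j @4)
  serjsztznr → serjsztaznr (ins a @8)
  serjsztaznr → serjsztaoznr (ins o @9)
  serjsztaoznr → serjsztaownr (sub z→w @10)
Edit distance = 4.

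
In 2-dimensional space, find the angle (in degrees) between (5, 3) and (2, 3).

With u = (5, 3), v = (2, 3):
u·v = 5·2 + 3·3 = 10 + 9 = 19.
|u| = √(5² + 3²) = √34, |v| = √(2² + 3²) = √13, so |u||v| = √(34·13) = √442.
cos θ = (u·v)/(|u||v|) = 19/√442 ≈ 0.903738
θ = arccos(0.903738) ≈ 25.35°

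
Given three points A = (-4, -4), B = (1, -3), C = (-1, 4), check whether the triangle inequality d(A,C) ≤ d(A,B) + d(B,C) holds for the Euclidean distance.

d(A,B) = √(5² + 1²) = √26 ≈ 5.099, d(B,C) = √(2² + 7²) = √53 ≈ 7.2801, d(A,C) = √(3² + 8²) = √73 ≈ 8.544.
d(A,C) ≈ 8.544 ≤ 5.099 + 7.2801 = 12.3791. Triangle inequality is satisfied.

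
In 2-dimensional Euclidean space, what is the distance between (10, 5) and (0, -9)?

√(Σ(x_i - y_i)²) = √((10 - 0)² + (5 - (-9))²)
= √(10² + 14²) = √(100 + 196) = √296 ≈ 17.2047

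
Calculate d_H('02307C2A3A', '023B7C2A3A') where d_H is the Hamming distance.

Differing positions: 4. Hamming distance = 1.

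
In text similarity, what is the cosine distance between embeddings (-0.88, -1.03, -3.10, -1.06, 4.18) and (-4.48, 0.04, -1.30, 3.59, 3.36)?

With u = (-0.88, -1.03, -3.10, -1.06, 4.18), v = (-4.48, 0.04, -1.30, 3.59, 3.36):
u·v = (-0.88)·(-4.48) + (-1.03)·0.04 + (-3.1)·(-1.3) + (-1.06)·3.59 + 4.18·3.36 = 3.9424 + (-0.0412) + 4.03 + (-3.8054) + 14.0448 = 18.1706.
|u| = √((-0.88)² + (-1.03)² + (-3.1)² + (-1.06)² + 4.18²) = √(0.7744 + 1.0609 + 9.61 + 1.1236 + 17.4724) = √30.0413, |v| = √((-4.48)² + 0.04² + (-1.3)² + 3.59² + 3.36²) = √(20.0704 + 0.0016 + 1.69 + 12.8881 + 11.2896) = √45.9397.
cos θ = (u·v)/(|u||v|) = 18.1706/(√30.0413·√45.9397) ≈ 0.4891
Cosine distance = 1 - cos θ ≈ 1 - 0.4891 = 0.5109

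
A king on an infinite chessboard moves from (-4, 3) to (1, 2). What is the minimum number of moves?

max(|x_i - y_i|) = max(|-4 - 1|, |3 - 2|) = max(5, 1) = 5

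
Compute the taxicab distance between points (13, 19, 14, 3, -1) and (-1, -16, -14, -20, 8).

Σ|x_i - y_i| = |13 - (-1)| + |19 - (-16)| + |14 - (-14)| + |3 - (-20)| + |-1 - 8| = 14 + 35 + 28 + 23 + 9 = 109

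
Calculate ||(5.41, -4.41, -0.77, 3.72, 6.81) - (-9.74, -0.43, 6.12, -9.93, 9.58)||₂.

√(Σ(x_i - y_i)²) = √((5.41 - (-9.74))² + (-4.41 - (-0.43))² + (-0.77 - 6.12)² + (3.72 - (-9.93))² + (6.81 - 9.58)²)
= √(15.15² + (-3.98)² + (-6.89)² + 13.65² + (-2.77)²) = √(229.5225 + 15.8404 + 47.4721 + 186.3225 + 7.6729) = √486.8304 ≈ 22.0642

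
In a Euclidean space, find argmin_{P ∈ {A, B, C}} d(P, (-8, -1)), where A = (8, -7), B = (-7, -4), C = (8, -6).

Distances: d(A) ≈ 17.088, d(B) ≈ 3.1623, d(C) ≈ 16.7631. Nearest: B = (-7, -4) with distance 3.1623.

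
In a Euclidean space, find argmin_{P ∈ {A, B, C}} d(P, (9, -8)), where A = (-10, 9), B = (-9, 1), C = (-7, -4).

Distances: d(A) ≈ 25.4951, d(B) ≈ 20.1246, d(C) ≈ 16.4924. Nearest: C = (-7, -4) with distance 16.4924.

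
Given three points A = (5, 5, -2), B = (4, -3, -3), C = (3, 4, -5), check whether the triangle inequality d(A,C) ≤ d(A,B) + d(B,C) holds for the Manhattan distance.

d(A,B) = 1 + 8 + 1 = 10, d(B,C) = 1 + 7 + 2 = 10, d(A,C) = 2 + 1 + 3 = 6.
d(A,C) = 6 ≤ 10 + 10 = 20. Triangle inequality is satisfied.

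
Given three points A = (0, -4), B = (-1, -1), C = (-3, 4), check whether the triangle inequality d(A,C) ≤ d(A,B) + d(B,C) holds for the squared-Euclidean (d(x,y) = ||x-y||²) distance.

d(A,B) = 1² + 3² = 10, d(B,C) = 2² + 5² = 29, d(A,C) = 3² + 8² = 73.
d(A,C) = 73 > 10 + 29 = 39. Triangle inequality is VIOLATED. (Squared-Euclidean is not a metric — this is a counterexample.)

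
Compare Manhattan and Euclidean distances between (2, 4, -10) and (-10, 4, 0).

L1 = |2 - (-10)| + |4 - 4| + |-10 - 0| = 12 + 0 + 10 = 22
L2 = √(12² + 0² + 10²) = √244 ≈ 15.6205
L1 ≥ L2 always (equality iff movement is along one axis); L1 > L2 here.
Ratio L1/L2 = 22/√244 ≈ 1.4084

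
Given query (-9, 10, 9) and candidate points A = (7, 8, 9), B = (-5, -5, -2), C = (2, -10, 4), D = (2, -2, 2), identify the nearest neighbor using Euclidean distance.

Distances: d(A) ≈ 16.1245, d(B) ≈ 19.0263, d(C) ≈ 23.3666, d(D) ≈ 17.72. Nearest: A = (7, 8, 9) with distance 16.1245.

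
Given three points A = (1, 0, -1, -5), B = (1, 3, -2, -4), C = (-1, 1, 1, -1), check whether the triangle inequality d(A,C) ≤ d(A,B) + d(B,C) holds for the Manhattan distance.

d(A,B) = 0 + 3 + 1 + 1 = 5, d(B,C) = 2 + 2 + 3 + 3 = 10, d(A,C) = 2 + 1 + 2 + 4 = 9.
d(A,C) = 9 ≤ 5 + 10 = 15. Triangle inequality is satisfied.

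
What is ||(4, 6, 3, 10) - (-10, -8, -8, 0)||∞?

max(|x_i - y_i|) = max(|4 - (-10)|, |6 - (-8)|, |3 - (-8)|, |10 - 0|) = max(14, 14, 11, 10) = 14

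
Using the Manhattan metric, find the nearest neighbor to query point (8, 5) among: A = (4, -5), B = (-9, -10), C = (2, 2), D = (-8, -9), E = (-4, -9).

Distances: d(A) = 14, d(B) = 32, d(C) = 9, d(D) = 30, d(E) = 26. Nearest: C = (2, 2) with distance 9.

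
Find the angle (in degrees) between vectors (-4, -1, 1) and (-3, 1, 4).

With u = (-4, -1, 1), v = (-3, 1, 4):
u·v = (-4)·(-3) + (-1)·1 + 1·4 = 12 + (-1) + 4 = 15.
|u| = √((-4)² + (-1)² + 1²) = √18, |v| = √((-3)² + 1² + 4²) = √26, so |u||v| = √(18·26) = √468.
cos θ = (u·v)/(|u||v|) = 15/√468 ≈ 0.693375
θ = arccos(0.693375) ≈ 46.1°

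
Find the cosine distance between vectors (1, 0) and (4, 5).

With u = (1, 0), v = (4, 5):
u·v = 1·4 + 0·5 = 4 + 0 = 4.
|u| = √(1² + 0²) = √1, |v| = √(4² + 5²) = √41, so |u||v| = √(1·41) = √41.
cos θ = (u·v)/(|u||v|) = 4/√41 ≈ 0.6247
Cosine distance = 1 - cos θ ≈ 1 - 0.6247 = 0.3753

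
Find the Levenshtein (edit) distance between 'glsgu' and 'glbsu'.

Let D[i][j] be the edit distance between the first i characters of 'glsgu' and the first j characters of 'glbsu', with D[i][0] = i, D[0][j] = j, and D[i][j] = D[i-1][j-1] if the characters match, else 1 + min(D[i-1][j], D[i][j-1], D[i-1][j-1]). Filling the table (rows: prefixes of 'glsgu', columns: prefixes of 'glbsu'):
     ε  g  l  b  s  u
  ε  0  1  2  3  4  5
  g  1  0  1  2  3  4
  l  2  1  0  1  2  3
  s  3  2  1  1  1  2
  g  4  3  2  2  2  2
  u  5  4  3  3  3  2
The bottom-right entry gives D[5][5] = 2, so no sequence of fewer than 2 edits works. Backtracking through the table gives one optimal edit sequence (2 edits):
  glsgu → glbgu (sub s→b @3)
  glbgu → glbsu (sub g→s @4)
Edit distance = 2.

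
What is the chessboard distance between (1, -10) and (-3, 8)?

max(|x_i - y_i|) = max(|1 - (-3)|, |-10 - 8|) = max(4, 18) = 18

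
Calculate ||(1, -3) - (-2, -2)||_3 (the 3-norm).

(Σ|x_i - y_i|^3)^(1/3) = (|1 - (-2)|^3 + |-3 - (-2)|^3)^(1/3)
= (3^3 + 1^3)^(1/3) = (27 + 1)^(1/3) = (28)^(1/3) ≈ 3.0366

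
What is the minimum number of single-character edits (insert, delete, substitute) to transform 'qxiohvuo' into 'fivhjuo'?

Let D[i][j] be the edit distance between the first i characters of 'qxiohvuo' and the first j characters of 'fivhjuo', with D[i][0] = i, D[0][j] = j, and D[i][j] = D[i-1][j-1] if the characters match, else 1 + min(D[i-1][j], D[i][j-1], D[i-1][j-1]). Filling the table (rows: prefixes of 'qxiohvuo', columns: prefixes of 'fivhjuo'):
     ε  f  i  v  h  j  u  o
  ε  0  1  2  3  4  5  6  7
  q  1  1  2  3  4  5  6  7
  x  2  2  2  3  4  5  6  7
  i  3  3  2  3  4  5  6  7
  o  4  4  3  3  4  5  6  6
  h  5  5  4  4  3  4  5  6
  v  6  6  5  4  4  4  5  6
  u  7  7  6  5  5  5  4  5
  o  8  8  7  6  6  6  5  4
The bottom-right entry gives D[8][7] = 4, so no sequence of fewer than 4 edits works. Backtracking through the table gives one optimal edit sequence (4 edits):
  qxiohvuo → xiohvuo (del q @1)
  xiohvuo → fiohvuo (sub x→f @1)
  fiohvuo → fivhvuo (sub o→v @3)
  fivhvuo → fivhjuo (sub v→j @5)
Edit distance = 4.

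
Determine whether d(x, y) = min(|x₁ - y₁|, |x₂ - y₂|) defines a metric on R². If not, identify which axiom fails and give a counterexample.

No. d fails identity of indiscernibles: take x = (3, 0) and y = (3, 9). Then d(x,y) = min(|3 - 3|, |0 - 9|) = min(0, 9) = 0, yet x ≠ y.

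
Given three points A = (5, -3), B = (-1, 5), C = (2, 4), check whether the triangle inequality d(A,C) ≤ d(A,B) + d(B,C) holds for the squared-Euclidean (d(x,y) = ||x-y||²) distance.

d(A,B) = 6² + 8² = 100, d(B,C) = 3² + 1² = 10, d(A,C) = 3² + 7² = 58.
d(A,C) = 58 ≤ 100 + 10 = 110. Triangle inequality is satisfied.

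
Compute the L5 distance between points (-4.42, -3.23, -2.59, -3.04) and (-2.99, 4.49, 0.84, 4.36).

(Σ|x_i - y_i|^5)^(1/5) = (|-4.42 - (-2.99)|^5 + |-3.23 - 4.49|^5 + |-2.59 - 0.84|^5 + |-3.04 - 4.36|^5)^(1/5)
= (1.43^5 + 7.72^5 + 3.43^5 + 7.4^5)^(1/5) ≈ (5.9797 + 27421.2029 + 474.7562 + 22190.0662)^(1/5) = (50092.005)^(1/5) ≈ 8.7087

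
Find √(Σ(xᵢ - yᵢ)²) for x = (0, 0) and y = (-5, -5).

√(Σ(x_i - y_i)²) = √((0 - (-5))² + (0 - (-5))²)
= √(5² + 5²) = √(25 + 25) = √50 ≈ 7.0711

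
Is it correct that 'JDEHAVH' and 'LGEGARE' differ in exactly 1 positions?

Differing positions: 1, 2, 4, 6, 7. Hamming distance = 5, so the claim that d_H = 1 is false.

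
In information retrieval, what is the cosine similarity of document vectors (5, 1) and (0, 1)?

With u = (5, 1), v = (0, 1):
u·v = 5·0 + 1·1 = 0 + 1 = 1.
|u| = √(5² + 1²) = √26, |v| = √(0² + 1²) = √1, so |u||v| = √(26·1) = √26.
cos θ = (u·v)/(|u||v|) = 1/√26 ≈ 0.1961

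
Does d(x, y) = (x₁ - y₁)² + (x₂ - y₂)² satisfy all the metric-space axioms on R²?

No. The squared Euclidean distance fails the triangle inequality. Counterexample: x = (0, 0), y = (3, 1), z = (6, 2). d(x,z) = 6² + 2² = 40, but d(x,y) + d(y,z) = (3² + 1²) + (3² + 1²) = 10 + 10 = 20. Since 40 > 20, the triangle inequality is violated. (Note: √d, the ordinary Euclidean distance, IS a metric.)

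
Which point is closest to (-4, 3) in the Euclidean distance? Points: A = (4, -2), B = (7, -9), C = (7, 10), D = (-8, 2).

Distances: d(A) ≈ 9.434, d(B) ≈ 16.2788, d(C) ≈ 13.0384, d(D) ≈ 4.1231. Nearest: D = (-8, 2) with distance 4.1231.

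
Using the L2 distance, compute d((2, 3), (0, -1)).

(Σ|x_i - y_i|^2)^(1/2) = (|2 - 0|^2 + |3 - (-1)|^2)^(1/2)
= (2^2 + 4^2)^(1/2) = (4 + 16)^(1/2) = (20)^(1/2) ≈ 4.4721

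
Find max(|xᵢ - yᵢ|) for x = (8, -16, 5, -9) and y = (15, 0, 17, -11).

max(|x_i - y_i|) = max(|8 - 15|, |-16 - 0|, |5 - 17|, |-9 - (-11)|) = max(7, 16, 12, 2) = 16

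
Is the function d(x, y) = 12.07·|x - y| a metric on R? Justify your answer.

Yes. Since |x - y| is a metric on R and 12.07 > 0, the positive scalar multiple 12.07·|x - y| is also a metric: scaling by a positive constant preserves non-negativity, identity (d=0 ⟺ |x-y|=0 ⟺ x=y), symmetry, and the triangle inequality.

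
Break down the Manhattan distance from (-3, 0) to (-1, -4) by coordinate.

Σ|x_i - y_i| = |-3 - (-1)| + |0 - (-4)| = 2 + 4 = 6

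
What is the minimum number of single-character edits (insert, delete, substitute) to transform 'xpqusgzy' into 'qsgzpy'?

Let D[i][j] be the edit distance between the first i characters of 'xpqusgzy' and the first j characters of 'qsgzpy', with D[i][0] = i, D[0][j] = j, and D[i][j] = D[i-1][j-1] if the characters match, else 1 + min(D[i-1][j], D[i][j-1], D[i-1][j-1]). Filling the table (rows: prefixes of 'xpqusgzy', columns: prefixes of 'qsgzpy'):
     ε  q  s  g  z  p  y
  ε  0  1  2  3  4  5  6
  x  1  1  2  3  4  5  6
  p  2  2  2  3  4  4  5
  q  3  2  3  3  4  5  5
  u  4  3  3  4  4  5  6
  s  5  4  3  4  5  5  6
  g  6  5  4  3  4  5  6
  z  7  6  5  4  3  4  5
  y  8  7  6  5  4  4  4
The bottom-right entry gives D[8][6] = 4, so no sequence of fewer than 4 edits works. Backtracking through the table gives one optimal edit sequence (4 edits):
  xpqusgzy → pqusgzy (del x @1)
  pqusgzy → qusgzy (del p @1)
  qusgzy → qsgzy (del u @2)
  qsgzy → qsgzpy (ins p @5)
Edit distance = 4.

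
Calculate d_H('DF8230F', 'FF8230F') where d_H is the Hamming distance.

Differing positions: 1. Hamming distance = 1.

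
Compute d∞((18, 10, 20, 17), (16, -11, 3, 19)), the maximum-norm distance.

max(|x_i - y_i|) = max(|18 - 16|, |10 - (-11)|, |20 - 3|, |17 - 19|) = max(2, 21, 17, 2) = 21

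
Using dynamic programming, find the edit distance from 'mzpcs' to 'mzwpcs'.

Let D[i][j] be the edit distance between the first i characters of 'mzpcs' and the first j characters of 'mzwpcs', with D[i][0] = i, D[0][j] = j, and D[i][j] = D[i-1][j-1] if the characters match, else 1 + min(D[i-1][j], D[i][j-1], D[i-1][j-1]). Filling the table (rows: prefixes of 'mzpcs', columns: prefixes of 'mzwpcs'):
     ε  m  z  w  p  c  s
  ε  0  1  2  3  4  5  6
  m  1  0  1  2  3  4  5
  z  2  1  0  1  2  3  4
  p  3  2  1  1  1  2  3
  c  4  3  2  2  2  1  2
  s  5  4  3  3  3  2  1
The bottom-right entry gives D[5][6] = 1, so no sequence of fewer than 1 edit works. Backtracking through the table gives one optimal edit sequence (1 edit):
  mzpcs → mzwpcs (ins w @3)
Edit distance = 1.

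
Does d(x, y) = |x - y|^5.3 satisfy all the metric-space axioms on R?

No. d(x,y) = |x-y|^5.3 fails the triangle inequality since p = 5.3 > 1. Counterexample: x = 1, y = 11, z = 23. d(x,z) = |1 - 23|^5.3 = 22^5.3 ≈ 13026873.8748, but d(x,y) + d(y,z) = 10^5.3 + 12^5.3 ≈ 199526.2315 + 524397.4897 = 723923.7212. Since 13026873.8748 > 723923.7212, the triangle inequality is violated.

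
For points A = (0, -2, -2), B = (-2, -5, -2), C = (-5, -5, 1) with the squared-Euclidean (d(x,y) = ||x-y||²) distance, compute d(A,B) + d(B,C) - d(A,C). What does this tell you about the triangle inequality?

d(A,B) = 2² + 3² + 0² = 13, d(B,C) = 3² + 0² + 3² = 18, d(A,C) = 5² + 3² + 3² = 43.
d(A,B) + d(B,C) - d(A,C) = 13 + 18 - 43 = 31 - 43 = -12. This is < 0, so the triangle inequality FAILS for these points (squared-Euclidean is not a metric).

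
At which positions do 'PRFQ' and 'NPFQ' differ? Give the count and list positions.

Differing positions: 1, 2. Hamming distance = 2.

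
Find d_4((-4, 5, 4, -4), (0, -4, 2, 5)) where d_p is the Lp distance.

(Σ|x_i - y_i|^4)^(1/4) = (|-4 - 0|^4 + |5 - (-4)|^4 + |4 - 2|^4 + |-4 - 5|^4)^(1/4)
= (4^4 + 9^4 + 2^4 + 9^4)^(1/4) = (256 + 6561 + 16 + 6561)^(1/4) = (13394)^(1/4) ≈ 10.7579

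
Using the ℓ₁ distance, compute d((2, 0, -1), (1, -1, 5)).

Σ|x_i - y_i| = |2 - 1| + |0 - (-1)| + |-1 - 5| = 1 + 1 + 6 = 8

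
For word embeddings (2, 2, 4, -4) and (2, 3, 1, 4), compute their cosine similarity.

With u = (2, 2, 4, -4), v = (2, 3, 1, 4):
u·v = 2·2 + 2·3 + 4·1 + (-4)·4 = 4 + 6 + 4 + (-16) = -2.
|u| = √(2² + 2² + 4² + (-4)²) = √40, |v| = √(2² + 3² + 1² + 4²) = √30, so |u||v| = √(40·30) = √1200.
cos θ = (u·v)/(|u||v|) = -2/√1200 ≈ -0.0577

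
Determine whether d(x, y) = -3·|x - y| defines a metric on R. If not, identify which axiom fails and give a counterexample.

No. With c = -3 < 0, d fails non-negativity: d(7, 11) = -3·|7 - 11| = -3·4 = -12 < 0.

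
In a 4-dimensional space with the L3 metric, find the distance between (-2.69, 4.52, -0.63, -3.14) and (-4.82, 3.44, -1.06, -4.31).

(Σ|x_i - y_i|^3)^(1/3) = (|-2.69 - (-4.82)|^3 + |4.52 - 3.44|^3 + |-0.63 - (-1.06)|^3 + |-3.14 - (-4.31)|^3)^(1/3)
= (2.13^3 + 1.08^3 + 0.43^3 + 1.17^3)^(1/3) ≈ (9.6636 + 1.2597 + 0.0795 + 1.6016)^(1/3) = (12.6044)^(1/3) ≈ 2.3272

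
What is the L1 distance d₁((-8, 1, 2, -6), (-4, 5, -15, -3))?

Σ|x_i - y_i| = |-8 - (-4)| + |1 - 5| + |2 - (-15)| + |-6 - (-3)| = 4 + 4 + 17 + 3 = 28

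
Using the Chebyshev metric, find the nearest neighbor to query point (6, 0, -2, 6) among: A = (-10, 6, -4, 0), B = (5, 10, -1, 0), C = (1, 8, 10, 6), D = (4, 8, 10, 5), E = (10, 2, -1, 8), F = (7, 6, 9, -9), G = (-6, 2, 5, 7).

Distances: d(A) = 16, d(B) = 10, d(C) = 12, d(D) = 12, d(E) = 4, d(F) = 15, d(G) = 12. Nearest: E = (10, 2, -1, 8) with distance 4.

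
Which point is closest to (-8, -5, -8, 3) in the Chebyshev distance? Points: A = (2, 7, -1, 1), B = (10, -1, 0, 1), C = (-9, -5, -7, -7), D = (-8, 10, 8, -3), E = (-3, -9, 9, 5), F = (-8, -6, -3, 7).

Distances: d(A) = 12, d(B) = 18, d(C) = 10, d(D) = 16, d(E) = 17, d(F) = 5. Nearest: F = (-8, -6, -3, 7) with distance 5.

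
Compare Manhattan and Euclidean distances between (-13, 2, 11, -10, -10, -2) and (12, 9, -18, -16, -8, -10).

L1 = |-13 - 12| + |2 - 9| + |11 - (-18)| + |-10 - (-16)| + |-10 - (-8)| + |-2 - (-10)| = 25 + 7 + 29 + 6 + 2 + 8 = 77
L2 = √(25² + 7² + 29² + 6² + 2² + 8²) = √1619 ≈ 40.2368
L1 ≥ L2 always (equality iff movement is along one axis); L1 > L2 here.
Ratio L1/L2 = 77/√1619 ≈ 1.9137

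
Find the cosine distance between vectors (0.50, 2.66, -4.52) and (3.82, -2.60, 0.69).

With u = (0.50, 2.66, -4.52), v = (3.82, -2.60, 0.69):
u·v = 0.5·3.82 + 2.66·(-2.6) + (-4.52)·0.69 = 1.91 + (-6.916) + (-3.1188) = -8.1248.
|u| = √(0.5² + 2.66² + (-4.52)²) = √(0.25 + 7.0756 + 20.4304) = √27.756, |v| = √(3.82² + (-2.6)² + 0.69²) = √(14.5924 + 6.76 + 0.4761) = √21.8285.
cos θ = (u·v)/(|u||v|) = -8.1248/(√27.756·√21.8285) ≈ -0.3301
Cosine distance = 1 - cos θ ≈ 1 - (-0.3301) = 1.3301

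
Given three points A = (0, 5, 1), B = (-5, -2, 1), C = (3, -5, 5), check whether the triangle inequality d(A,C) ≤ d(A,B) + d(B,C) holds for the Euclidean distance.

d(A,B) = √(5² + 7² + 0²) = √74 ≈ 8.6023, d(B,C) = √(8² + 3² + 4²) = √89 ≈ 9.434, d(A,C) = √(3² + 10² + 4²) = √125 ≈ 11.1803.
d(A,C) ≈ 11.1803 ≤ 8.6023 + 9.434 = 18.0363. Triangle inequality is satisfied.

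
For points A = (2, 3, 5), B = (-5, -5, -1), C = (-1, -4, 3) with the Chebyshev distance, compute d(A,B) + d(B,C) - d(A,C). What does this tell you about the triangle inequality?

d(A,B) = max(7, 8, 6) = 8, d(B,C) = max(4, 1, 4) = 4, d(A,C) = max(3, 7, 2) = 7.
d(A,B) + d(B,C) - d(A,C) = 8 + 4 - 7 = 12 - 7 = 5. This is ≥ 0, so the triangle inequality holds for these points.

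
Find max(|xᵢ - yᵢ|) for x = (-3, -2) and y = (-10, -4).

max(|x_i - y_i|) = max(|-3 - (-10)|, |-2 - (-4)|) = max(7, 2) = 7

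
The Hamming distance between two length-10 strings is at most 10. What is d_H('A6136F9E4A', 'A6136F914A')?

Differing positions: 8. Hamming distance = 1. The maximum possible Hamming distance for length-10 strings is 10, so d_H/10 = 1/10 = 0.1.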